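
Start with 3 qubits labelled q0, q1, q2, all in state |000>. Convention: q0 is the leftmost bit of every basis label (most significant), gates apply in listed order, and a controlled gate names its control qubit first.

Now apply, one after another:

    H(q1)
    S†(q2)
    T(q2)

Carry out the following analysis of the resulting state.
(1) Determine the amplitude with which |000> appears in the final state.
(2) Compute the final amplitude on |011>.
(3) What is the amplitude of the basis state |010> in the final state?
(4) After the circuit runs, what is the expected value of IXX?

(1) The final state's coefficient on |000> equals sqrt(2)/2.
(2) The final state's coefficient on |011> equals 0.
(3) |010> carries amplitude sqrt(2)/2 in the final state.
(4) The expectation value of IXX is 0.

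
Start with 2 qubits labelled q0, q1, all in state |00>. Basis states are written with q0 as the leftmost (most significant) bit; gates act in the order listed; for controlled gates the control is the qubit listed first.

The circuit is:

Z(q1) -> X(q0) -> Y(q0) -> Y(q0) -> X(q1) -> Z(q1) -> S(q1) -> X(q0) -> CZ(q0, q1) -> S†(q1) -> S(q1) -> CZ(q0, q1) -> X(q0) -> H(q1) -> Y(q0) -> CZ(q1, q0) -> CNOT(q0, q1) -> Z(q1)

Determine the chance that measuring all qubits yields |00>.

Outcome |00> occurs with probability 1/2. Key observation: gates 8-13 undo each other exactly, leaving only the rest of the circuit to track.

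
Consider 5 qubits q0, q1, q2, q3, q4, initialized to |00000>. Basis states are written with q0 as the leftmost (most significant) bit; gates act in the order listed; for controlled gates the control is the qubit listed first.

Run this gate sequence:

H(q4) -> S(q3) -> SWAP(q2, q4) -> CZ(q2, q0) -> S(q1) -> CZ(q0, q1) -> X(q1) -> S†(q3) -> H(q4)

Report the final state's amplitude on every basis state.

After the circuit, the state carries amplitude 1/2 on |01000>, 1/2 on |01001>, 1/2 on |01100>, 1/2 on |01101>, and 0 on every other basis state.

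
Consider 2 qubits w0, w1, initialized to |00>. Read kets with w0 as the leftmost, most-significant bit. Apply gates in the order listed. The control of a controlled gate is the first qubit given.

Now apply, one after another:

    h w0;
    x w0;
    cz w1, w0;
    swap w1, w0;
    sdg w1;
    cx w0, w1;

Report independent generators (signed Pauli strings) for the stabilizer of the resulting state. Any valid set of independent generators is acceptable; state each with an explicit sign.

One valid set of independent stabilizer generators is -IY, +ZI (any independent generating set of the same group is equally correct).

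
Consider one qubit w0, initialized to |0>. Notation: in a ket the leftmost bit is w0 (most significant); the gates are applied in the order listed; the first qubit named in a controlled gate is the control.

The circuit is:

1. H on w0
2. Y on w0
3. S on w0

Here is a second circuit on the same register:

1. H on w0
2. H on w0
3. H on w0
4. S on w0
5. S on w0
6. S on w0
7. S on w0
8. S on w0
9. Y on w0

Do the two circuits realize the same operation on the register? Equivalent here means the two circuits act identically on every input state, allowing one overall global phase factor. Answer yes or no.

No: there is an input state on which the two circuits produce genuinely different outputs (not merely differing by a phase).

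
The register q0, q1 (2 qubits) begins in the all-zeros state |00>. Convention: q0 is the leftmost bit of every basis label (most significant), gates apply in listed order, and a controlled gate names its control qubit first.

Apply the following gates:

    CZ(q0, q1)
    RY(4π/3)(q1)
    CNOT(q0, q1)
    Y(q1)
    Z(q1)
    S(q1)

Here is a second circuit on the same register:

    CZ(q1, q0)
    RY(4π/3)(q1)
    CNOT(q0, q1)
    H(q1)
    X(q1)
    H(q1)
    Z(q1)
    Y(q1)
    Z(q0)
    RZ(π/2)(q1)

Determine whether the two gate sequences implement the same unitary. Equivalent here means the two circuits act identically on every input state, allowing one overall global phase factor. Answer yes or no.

No: there is an input state on which the two circuits produce genuinely different outputs (not merely differing by a phase).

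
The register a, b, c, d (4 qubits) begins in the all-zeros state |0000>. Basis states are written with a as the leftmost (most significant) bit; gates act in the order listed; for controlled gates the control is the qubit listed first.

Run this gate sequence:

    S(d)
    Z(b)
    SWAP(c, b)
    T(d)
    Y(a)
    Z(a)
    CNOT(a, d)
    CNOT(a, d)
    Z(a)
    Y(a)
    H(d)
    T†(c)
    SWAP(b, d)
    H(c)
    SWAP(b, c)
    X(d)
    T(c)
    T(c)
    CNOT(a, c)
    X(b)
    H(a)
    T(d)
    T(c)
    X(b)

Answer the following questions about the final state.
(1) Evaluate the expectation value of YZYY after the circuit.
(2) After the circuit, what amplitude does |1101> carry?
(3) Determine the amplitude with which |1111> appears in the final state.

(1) In the final state, YZYY has expectation 0. Key observation: gates 5-10 undo each other exactly, leaving only the rest of the circuit to track.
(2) The amplitude on |1101> is sqrt(2)*exp(I*pi/4)/4.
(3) |1111> carries amplitude -sqrt(2)/4 in the final state.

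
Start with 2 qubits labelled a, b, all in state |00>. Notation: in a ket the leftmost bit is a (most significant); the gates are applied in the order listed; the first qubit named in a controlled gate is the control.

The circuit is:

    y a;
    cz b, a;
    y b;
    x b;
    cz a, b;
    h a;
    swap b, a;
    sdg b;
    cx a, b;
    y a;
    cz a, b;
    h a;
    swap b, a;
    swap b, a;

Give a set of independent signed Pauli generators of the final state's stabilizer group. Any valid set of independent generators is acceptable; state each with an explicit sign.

The stabilizer group can be generated by -XI, -IY, among other valid generating sets.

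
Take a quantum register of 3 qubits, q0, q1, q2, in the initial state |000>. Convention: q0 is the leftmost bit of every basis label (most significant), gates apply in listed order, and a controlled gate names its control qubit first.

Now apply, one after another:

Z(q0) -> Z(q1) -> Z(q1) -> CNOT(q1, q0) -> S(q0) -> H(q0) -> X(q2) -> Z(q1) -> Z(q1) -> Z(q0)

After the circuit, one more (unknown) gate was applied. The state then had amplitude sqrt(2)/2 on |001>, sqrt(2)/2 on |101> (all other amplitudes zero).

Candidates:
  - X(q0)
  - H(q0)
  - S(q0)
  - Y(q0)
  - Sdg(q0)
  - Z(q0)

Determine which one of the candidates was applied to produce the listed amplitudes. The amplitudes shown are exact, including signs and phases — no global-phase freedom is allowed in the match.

It was Z(q0) that produced the state shown.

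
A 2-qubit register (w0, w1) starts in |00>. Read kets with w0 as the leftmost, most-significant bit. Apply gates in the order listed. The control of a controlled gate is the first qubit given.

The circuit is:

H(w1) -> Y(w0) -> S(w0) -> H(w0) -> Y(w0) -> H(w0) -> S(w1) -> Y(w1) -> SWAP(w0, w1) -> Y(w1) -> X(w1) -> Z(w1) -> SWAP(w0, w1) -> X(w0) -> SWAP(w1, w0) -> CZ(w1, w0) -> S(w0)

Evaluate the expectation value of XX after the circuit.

The expectation value of XX is 0.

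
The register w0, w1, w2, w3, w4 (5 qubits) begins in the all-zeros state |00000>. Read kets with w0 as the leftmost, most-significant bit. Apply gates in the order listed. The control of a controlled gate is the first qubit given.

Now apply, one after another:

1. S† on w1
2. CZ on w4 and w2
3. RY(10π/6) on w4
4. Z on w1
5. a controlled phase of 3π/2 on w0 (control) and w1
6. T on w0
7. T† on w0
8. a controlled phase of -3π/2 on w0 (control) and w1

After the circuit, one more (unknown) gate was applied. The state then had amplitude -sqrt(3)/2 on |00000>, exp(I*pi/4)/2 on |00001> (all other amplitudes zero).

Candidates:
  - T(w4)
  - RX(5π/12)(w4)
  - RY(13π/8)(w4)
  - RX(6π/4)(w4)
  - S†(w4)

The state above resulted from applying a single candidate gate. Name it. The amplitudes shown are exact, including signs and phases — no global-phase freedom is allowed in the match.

It was T(w4) that produced the state shown. Key observation: steps 5-8 multiply out to the identity, so the circuit reduces to the remaining gates.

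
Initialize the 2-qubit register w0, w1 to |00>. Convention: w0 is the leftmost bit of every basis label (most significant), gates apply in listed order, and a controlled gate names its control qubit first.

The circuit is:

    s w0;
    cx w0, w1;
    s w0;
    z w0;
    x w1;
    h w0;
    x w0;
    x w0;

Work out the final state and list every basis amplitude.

After the circuit, the state carries amplitude 0 on |00>, sqrt(2)/2 on |01>, 0 on |10>, sqrt(2)/2 on |11>.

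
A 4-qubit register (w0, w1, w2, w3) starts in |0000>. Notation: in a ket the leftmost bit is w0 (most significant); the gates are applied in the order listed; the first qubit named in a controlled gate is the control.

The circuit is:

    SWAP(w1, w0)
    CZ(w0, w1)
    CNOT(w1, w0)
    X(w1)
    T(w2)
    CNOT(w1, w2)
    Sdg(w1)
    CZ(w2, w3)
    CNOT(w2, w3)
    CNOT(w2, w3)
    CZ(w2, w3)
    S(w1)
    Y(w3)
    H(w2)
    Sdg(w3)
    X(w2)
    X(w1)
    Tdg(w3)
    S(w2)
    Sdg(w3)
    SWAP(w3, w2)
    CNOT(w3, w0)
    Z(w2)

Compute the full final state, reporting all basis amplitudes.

After the circuit, the state carries amplitude -sqrt(2)*exp(I*pi/4)/2 on |0010>, sqrt(2)*exp(3*I*pi/4)/2 on |1011>, and 0 on every other basis state. Key observation: the block from step 7 through step 12 cancels to the identity and can be dropped.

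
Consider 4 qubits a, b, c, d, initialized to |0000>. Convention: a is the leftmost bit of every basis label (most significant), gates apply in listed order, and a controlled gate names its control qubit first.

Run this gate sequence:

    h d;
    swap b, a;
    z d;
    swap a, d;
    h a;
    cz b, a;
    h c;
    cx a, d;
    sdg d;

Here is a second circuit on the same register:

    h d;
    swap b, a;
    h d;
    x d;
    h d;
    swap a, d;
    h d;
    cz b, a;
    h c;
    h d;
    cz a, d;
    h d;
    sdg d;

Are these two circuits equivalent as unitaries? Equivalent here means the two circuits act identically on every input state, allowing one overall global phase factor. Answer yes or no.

No: there is an input state on which the two circuits produce genuinely different outputs (not merely differing by a phase).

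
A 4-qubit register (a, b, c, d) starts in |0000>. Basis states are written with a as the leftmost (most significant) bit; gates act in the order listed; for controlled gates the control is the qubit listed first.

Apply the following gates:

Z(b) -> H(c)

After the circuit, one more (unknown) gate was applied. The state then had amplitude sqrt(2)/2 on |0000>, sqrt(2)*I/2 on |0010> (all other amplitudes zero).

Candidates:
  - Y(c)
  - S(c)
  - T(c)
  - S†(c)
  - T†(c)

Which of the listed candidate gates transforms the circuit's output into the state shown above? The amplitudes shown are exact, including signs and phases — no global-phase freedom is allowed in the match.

It was S(c) that produced the state shown.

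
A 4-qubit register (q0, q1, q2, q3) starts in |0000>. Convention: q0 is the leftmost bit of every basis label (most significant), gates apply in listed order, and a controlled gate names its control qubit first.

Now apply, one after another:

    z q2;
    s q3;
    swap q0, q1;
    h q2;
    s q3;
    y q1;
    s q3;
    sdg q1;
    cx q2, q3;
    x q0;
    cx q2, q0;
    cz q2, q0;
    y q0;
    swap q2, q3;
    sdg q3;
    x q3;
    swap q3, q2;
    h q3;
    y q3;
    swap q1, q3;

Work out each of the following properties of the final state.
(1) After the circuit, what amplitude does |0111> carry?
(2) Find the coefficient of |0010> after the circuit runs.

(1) |0111> carries amplitude 1/2 in the final state.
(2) The final state's coefficient on |0010> equals 0.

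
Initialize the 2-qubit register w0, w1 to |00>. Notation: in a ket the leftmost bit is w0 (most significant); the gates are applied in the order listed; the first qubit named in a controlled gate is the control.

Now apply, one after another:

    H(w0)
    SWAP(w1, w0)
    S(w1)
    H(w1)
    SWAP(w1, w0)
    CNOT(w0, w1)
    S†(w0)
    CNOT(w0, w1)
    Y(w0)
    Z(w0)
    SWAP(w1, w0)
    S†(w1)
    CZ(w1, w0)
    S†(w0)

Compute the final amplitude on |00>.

The final state's coefficient on |00> equals -1/2 + I/2.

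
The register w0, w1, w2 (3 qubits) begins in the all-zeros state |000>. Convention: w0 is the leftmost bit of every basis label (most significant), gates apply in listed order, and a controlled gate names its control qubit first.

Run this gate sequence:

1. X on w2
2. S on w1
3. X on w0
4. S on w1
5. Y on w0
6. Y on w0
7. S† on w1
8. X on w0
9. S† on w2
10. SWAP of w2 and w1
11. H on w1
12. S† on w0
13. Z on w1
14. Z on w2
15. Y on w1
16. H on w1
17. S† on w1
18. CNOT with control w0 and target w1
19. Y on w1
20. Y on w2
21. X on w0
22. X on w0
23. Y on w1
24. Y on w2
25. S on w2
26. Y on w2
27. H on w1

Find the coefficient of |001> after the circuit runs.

The final state's coefficient on |001> equals -sqrt(2)/2. Key observation: gates 3-8 undo each other exactly, leaving only the rest of the circuit to track.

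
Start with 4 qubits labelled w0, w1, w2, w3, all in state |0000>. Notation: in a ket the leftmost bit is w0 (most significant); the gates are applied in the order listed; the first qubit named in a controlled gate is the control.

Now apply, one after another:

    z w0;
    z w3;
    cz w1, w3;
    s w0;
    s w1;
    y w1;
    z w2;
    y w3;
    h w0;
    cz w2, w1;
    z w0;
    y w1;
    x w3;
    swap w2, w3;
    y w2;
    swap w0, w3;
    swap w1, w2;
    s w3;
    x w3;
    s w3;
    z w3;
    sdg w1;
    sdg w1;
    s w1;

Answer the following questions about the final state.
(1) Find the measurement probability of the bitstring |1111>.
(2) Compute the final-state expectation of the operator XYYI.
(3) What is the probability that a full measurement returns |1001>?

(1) The probability of measuring |1111> is 0.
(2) In the final state, XYYI has expectation 0.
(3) Outcome |1001> occurs with probability 0.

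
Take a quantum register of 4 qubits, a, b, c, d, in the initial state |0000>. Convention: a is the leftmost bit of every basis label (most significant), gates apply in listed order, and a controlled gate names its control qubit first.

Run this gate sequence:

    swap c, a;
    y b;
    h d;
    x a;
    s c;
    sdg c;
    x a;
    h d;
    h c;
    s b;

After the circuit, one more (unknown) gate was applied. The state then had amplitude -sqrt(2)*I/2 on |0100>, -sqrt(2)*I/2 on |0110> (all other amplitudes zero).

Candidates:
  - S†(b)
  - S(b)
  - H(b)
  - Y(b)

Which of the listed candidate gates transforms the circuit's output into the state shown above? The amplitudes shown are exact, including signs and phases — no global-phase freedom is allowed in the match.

The unique candidate consistent with the amplitudes is S(b). Key observation: steps 3-8 multiply out to the identity, so the circuit reduces to the remaining gates.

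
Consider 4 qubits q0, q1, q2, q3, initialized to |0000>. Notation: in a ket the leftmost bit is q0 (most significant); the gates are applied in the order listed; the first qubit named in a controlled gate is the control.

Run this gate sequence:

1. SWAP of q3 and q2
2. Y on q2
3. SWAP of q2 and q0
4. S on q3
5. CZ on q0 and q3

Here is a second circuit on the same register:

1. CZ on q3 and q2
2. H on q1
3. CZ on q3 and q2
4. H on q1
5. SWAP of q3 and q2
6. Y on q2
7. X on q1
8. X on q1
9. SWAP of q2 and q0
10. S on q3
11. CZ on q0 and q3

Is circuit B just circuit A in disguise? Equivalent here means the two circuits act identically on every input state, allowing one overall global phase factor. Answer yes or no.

Yes, they are equivalent — the unitaries differ by at most a global phase.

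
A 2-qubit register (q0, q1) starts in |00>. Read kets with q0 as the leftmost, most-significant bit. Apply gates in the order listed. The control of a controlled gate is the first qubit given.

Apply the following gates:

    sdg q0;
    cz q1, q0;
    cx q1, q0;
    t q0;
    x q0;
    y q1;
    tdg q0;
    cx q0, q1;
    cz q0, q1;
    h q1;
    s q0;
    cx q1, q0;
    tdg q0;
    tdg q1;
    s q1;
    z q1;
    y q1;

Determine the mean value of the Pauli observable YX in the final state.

The observable YX averages to -1.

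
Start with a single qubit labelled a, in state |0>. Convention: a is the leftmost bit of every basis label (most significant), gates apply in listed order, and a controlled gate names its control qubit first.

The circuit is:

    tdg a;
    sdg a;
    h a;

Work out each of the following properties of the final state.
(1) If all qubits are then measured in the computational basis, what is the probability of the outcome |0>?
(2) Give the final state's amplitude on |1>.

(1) Outcome |0> occurs with probability 1/2.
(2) The amplitude on |1> is sqrt(2)/2.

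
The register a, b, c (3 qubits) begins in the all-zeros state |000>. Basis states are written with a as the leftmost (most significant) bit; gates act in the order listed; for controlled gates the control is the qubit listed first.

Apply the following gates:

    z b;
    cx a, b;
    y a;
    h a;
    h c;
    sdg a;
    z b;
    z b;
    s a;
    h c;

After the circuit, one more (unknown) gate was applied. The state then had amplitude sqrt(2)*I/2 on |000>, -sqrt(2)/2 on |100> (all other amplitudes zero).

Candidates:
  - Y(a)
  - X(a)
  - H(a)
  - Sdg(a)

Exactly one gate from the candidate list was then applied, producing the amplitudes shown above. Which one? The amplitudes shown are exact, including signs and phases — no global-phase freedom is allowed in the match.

The applied gate was Sdg(a).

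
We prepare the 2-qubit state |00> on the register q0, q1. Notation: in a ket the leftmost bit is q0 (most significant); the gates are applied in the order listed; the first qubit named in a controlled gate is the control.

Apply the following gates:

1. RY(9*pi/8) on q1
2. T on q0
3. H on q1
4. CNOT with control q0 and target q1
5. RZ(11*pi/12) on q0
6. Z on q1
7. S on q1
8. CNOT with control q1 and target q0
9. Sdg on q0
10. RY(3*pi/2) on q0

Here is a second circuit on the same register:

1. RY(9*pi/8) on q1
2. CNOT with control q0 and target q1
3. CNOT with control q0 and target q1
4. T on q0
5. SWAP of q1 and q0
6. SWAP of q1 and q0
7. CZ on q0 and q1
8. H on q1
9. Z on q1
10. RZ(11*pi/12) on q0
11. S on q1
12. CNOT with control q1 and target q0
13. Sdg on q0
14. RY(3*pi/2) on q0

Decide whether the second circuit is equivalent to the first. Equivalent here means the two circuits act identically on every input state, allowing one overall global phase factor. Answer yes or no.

Yes: on every input state the two circuits agree up to one overall phase factor.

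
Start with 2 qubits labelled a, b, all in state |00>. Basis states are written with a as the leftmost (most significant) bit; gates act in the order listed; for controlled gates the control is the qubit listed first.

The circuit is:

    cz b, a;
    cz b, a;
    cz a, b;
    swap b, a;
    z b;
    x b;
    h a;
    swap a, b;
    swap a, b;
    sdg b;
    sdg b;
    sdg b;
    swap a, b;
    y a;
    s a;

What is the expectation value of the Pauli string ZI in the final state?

The observable ZI averages to 1.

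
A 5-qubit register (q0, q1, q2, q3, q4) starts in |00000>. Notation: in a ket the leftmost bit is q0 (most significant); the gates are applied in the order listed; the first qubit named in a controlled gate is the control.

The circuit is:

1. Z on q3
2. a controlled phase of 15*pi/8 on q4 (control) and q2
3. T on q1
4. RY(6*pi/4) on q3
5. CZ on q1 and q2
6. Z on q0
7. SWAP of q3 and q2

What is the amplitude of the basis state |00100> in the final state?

The final state's coefficient on |00100> equals sqrt(2)/2.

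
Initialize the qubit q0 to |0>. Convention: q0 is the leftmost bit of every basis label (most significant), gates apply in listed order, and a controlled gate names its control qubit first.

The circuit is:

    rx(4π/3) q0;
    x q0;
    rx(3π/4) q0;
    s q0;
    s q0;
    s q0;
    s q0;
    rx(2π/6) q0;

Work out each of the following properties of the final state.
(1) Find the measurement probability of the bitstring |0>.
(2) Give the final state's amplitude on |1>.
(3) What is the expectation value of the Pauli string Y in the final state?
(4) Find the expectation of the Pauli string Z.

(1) The probability of measuring |0> is -sqrt(6)/8 + sqrt(2)/8 + 1/2. Key observation: gates 4-7 undo each other exactly, leaving only the rest of the circuit to track.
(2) |1> carries amplitude -sqrt(sqrt(2) + 2)/4 - sqrt(6 - 3*sqrt(2))/4 in the final state.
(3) The expectation value of Y is sqrt(2)/4 + sqrt(6)/4.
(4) The expectation value of Z is -sqrt(6)/4 + sqrt(2)/4.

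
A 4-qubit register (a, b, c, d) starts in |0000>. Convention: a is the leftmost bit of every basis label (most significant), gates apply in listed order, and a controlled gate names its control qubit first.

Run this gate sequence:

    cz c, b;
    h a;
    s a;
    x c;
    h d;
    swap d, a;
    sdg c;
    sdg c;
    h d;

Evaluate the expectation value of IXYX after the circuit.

The observable IXYX averages to 0.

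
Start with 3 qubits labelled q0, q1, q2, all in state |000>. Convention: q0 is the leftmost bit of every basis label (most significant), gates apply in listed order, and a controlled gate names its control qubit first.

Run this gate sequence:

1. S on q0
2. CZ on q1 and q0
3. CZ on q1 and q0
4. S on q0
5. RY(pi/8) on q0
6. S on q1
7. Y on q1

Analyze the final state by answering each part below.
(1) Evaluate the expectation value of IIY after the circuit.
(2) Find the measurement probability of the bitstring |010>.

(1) In the final state, IIY has expectation 0. Key observation: gates 2-3 undo each other exactly, leaving only the rest of the circuit to track.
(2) Outcome |010> occurs with probability cos(pi/16)**2.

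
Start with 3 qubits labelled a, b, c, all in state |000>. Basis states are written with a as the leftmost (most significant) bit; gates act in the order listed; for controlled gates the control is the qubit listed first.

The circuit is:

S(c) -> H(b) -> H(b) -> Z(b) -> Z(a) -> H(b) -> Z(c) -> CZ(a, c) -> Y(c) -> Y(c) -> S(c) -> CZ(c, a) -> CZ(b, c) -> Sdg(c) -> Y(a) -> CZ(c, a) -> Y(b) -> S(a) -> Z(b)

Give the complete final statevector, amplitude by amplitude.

After the circuit, the state carries amplitude sqrt(2)*I/2 on |100>, sqrt(2)*I/2 on |110>, and 0 on every other basis state. Key observation: gates 2-3 undo each other exactly, leaving only the rest of the circuit to track.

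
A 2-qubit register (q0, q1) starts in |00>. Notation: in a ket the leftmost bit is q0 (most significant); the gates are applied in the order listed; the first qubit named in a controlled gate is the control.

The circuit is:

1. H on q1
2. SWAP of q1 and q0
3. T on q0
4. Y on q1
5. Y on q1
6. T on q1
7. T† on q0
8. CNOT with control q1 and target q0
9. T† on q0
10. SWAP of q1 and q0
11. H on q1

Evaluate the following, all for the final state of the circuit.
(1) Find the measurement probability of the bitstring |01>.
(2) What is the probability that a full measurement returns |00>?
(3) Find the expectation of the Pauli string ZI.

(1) A full measurement returns |01> with probability 1/2 - sqrt(2)/4.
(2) A full measurement returns |00> with probability sqrt(2)/4 + 1/2.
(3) In the final state, ZI has expectation 1.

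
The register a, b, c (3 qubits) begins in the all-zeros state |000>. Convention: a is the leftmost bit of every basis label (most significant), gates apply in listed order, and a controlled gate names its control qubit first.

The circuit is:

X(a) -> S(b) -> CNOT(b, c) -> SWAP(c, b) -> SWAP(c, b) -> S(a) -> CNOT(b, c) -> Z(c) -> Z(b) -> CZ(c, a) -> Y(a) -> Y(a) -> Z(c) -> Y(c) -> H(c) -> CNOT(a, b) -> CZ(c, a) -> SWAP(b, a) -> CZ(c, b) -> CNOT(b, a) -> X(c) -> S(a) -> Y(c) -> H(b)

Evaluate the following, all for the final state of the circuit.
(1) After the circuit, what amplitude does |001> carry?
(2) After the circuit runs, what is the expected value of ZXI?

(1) |001> carries amplitude I/2 in the final state. Key observation: the block from step 4 through step 5 cancels to the identity and can be dropped.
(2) The expectation value of ZXI is -1.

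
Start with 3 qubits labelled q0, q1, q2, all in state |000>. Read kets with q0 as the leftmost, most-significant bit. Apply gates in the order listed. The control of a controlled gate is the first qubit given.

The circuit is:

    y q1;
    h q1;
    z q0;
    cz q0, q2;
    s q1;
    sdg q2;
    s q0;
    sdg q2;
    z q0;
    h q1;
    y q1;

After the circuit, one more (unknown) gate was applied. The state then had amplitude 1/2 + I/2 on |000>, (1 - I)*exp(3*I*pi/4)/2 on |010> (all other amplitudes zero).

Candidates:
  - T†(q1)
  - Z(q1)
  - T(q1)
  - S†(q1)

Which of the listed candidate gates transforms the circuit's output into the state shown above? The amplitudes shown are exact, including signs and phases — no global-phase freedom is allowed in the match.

The unique candidate consistent with the amplitudes is T†(q1).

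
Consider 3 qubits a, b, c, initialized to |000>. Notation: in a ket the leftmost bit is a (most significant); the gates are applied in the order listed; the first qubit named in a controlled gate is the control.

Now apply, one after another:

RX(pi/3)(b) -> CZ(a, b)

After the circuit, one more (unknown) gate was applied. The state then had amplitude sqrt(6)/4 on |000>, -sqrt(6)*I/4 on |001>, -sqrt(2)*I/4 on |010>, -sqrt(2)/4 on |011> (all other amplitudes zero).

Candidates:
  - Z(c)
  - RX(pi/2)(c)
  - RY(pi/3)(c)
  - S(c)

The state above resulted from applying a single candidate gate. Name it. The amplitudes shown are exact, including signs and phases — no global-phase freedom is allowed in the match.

The applied gate was RX(pi/2)(c).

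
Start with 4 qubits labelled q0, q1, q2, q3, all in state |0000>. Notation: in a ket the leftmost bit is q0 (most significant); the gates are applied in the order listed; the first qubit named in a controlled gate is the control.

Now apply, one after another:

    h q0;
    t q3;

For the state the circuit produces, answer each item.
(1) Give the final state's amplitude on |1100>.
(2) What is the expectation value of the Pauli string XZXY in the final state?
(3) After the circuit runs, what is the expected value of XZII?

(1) The final state's coefficient on |1100> equals 0.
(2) In the final state, XZXY has expectation 0.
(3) The observable XZII averages to 1.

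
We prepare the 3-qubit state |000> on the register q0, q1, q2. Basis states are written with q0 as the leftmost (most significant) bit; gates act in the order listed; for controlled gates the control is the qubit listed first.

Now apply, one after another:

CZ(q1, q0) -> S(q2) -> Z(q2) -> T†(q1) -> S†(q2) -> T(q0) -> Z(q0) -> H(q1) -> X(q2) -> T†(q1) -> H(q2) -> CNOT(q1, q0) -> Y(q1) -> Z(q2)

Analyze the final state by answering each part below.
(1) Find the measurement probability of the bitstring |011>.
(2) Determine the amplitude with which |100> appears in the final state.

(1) A full measurement returns |011> with probability 1/4.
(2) The amplitude on |100> is -exp(I*pi/4)/2.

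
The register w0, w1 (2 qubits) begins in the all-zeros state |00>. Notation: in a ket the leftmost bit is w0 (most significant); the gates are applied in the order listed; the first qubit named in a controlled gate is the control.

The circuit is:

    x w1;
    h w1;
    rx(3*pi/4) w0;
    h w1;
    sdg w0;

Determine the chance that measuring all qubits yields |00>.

Outcome |00> occurs with probability 0.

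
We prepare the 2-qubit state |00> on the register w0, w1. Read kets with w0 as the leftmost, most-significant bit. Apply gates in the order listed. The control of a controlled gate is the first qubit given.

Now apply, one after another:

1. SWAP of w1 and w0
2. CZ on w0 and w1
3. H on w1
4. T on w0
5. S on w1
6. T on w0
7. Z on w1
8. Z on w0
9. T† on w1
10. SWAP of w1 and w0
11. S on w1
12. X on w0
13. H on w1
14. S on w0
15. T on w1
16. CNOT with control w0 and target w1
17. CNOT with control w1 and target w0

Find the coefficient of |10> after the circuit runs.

The final state's coefficient on |10> equals exp(3*I*pi/4)/2.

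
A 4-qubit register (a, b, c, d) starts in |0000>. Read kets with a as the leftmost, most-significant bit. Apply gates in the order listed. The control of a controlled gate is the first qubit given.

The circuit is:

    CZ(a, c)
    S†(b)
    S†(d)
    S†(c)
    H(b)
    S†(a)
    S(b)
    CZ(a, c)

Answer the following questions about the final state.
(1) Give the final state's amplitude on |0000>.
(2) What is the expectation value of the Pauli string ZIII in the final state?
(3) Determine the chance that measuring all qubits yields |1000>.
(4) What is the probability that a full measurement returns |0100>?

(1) |0000> carries amplitude sqrt(2)/2 in the final state.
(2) The observable ZIII averages to 1.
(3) A full measurement returns |1000> with probability 0.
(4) A full measurement returns |0100> with probability 1/2.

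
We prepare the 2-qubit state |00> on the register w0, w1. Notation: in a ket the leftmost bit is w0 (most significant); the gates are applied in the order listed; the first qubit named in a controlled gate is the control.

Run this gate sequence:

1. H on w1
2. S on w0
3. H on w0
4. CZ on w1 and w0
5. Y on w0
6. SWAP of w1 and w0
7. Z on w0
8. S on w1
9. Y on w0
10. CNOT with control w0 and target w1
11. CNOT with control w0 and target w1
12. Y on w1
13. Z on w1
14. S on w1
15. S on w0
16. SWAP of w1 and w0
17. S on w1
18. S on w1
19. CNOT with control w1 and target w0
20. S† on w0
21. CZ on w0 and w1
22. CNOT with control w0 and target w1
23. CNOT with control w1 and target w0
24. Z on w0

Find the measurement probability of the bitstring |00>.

The probability of measuring |00> is 1/4.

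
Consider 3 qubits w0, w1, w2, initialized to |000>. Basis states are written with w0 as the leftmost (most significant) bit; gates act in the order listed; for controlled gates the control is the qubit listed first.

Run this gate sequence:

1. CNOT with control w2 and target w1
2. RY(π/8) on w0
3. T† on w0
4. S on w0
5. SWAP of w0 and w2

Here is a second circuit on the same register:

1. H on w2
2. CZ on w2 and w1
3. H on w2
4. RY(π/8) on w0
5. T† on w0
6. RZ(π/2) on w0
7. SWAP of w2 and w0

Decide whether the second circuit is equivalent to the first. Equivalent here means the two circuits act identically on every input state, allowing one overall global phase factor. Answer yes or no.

No, they are not equivalent — no single phase factor reconciles the two unitaries.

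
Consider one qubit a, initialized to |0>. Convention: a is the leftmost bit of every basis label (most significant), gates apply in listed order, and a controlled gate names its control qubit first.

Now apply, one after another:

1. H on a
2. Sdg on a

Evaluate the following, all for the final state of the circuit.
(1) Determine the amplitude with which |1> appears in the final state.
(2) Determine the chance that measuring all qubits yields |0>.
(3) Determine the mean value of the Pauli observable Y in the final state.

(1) |1> carries amplitude -sqrt(2)*I/2 in the final state.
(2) A full measurement returns |0> with probability 1/2.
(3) In the final state, Y has expectation -1.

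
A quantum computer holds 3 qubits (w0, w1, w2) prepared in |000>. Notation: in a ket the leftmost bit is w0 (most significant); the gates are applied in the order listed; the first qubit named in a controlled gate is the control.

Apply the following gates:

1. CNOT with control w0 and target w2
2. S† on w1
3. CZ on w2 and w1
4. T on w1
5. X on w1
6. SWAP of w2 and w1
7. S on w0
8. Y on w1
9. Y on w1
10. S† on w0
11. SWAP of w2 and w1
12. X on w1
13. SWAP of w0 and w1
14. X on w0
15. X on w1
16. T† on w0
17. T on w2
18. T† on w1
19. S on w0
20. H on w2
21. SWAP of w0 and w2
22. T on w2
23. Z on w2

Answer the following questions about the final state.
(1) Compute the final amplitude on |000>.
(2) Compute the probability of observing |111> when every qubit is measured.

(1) The amplitude on |000> is 0. Key observation: steps 5-12 multiply out to the identity, so the circuit reduces to the remaining gates.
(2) A full measurement returns |111> with probability 1/2.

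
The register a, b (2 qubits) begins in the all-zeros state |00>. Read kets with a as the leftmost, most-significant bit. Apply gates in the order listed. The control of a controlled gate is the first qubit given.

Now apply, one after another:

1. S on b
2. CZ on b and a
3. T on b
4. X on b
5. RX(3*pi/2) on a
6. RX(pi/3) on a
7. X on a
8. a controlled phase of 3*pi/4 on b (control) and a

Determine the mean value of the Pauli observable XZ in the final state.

The expectation value of XZ is -sqrt(2)/4.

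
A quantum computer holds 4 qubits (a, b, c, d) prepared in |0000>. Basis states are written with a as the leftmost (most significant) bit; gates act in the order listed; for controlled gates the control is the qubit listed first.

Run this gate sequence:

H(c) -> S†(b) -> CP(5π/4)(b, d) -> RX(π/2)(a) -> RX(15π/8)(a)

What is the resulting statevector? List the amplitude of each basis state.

The final amplitudes are -sqrt(2)*sin(5*pi/16)/2 on |0000>, -sqrt(2)*sin(5*pi/16)/2 on |0010>, sqrt(2)*I*sin(3*pi/16)/2 on |1000>, sqrt(2)*I*sin(3*pi/16)/2 on |1010>, and 0 on every other basis state.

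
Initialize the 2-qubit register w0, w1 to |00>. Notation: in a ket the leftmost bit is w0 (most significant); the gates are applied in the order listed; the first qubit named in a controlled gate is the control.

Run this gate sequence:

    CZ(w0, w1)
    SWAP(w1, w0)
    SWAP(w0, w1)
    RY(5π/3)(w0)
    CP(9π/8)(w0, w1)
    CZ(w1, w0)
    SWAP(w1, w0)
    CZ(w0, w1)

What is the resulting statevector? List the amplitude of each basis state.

The final amplitudes are -sqrt(3)/2 on |00>, 1/2 on |01>, 0 on |10>, 0 on |11>.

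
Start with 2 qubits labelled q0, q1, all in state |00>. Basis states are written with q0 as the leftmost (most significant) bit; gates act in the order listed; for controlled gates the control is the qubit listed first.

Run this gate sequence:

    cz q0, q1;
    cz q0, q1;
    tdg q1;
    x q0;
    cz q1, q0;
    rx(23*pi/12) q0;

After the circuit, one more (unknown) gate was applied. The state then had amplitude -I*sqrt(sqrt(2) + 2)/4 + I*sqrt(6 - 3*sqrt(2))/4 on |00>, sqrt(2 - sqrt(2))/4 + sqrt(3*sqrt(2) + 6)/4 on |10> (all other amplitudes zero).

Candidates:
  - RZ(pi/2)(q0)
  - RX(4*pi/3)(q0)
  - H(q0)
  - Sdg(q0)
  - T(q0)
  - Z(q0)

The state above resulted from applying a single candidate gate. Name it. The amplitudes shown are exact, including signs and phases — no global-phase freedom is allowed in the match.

The unique candidate consistent with the amplitudes is Z(q0). Key observation: the block from step 1 through step 2 cancels to the identity and can be dropped.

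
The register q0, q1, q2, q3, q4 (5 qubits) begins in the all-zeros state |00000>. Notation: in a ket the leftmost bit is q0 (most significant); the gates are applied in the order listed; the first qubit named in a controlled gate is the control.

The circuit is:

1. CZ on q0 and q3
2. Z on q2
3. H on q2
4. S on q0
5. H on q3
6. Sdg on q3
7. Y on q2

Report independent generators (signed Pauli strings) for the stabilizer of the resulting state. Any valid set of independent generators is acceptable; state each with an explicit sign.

The stabilizer group can be generated by -IIXII, -IIIYI, +ZIIII, +IZIII, +IIIIZ, among other valid generating sets.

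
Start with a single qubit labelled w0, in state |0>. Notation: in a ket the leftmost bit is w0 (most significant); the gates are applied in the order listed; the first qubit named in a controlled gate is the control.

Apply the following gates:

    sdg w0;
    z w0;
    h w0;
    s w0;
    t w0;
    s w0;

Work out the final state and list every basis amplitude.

The resulting statevector has amplitude sqrt(2)/2 on |0>, -sqrt(2)*exp(I*pi/4)/2 on |1>.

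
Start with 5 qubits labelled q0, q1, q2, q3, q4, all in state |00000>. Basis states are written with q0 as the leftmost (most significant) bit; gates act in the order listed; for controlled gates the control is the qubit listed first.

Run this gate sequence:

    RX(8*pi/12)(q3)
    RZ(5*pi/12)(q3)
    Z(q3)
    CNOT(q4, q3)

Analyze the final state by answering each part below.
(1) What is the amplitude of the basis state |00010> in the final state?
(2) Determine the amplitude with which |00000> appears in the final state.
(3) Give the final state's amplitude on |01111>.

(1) The amplitude on |00010> is sqrt(3)*exp(17*I*pi/24)/2.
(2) The final state's coefficient on |00000> equals -exp(19*I*pi/24)/2.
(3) The final state's coefficient on |01111> equals 0.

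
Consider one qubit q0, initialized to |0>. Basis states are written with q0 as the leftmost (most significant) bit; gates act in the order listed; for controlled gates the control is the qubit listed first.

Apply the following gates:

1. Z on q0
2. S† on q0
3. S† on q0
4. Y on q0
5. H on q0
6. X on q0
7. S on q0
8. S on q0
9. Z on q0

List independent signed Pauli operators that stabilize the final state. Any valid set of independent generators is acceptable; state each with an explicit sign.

The final state is stabilized by the group generated by -X; other independent generating sets are equally valid.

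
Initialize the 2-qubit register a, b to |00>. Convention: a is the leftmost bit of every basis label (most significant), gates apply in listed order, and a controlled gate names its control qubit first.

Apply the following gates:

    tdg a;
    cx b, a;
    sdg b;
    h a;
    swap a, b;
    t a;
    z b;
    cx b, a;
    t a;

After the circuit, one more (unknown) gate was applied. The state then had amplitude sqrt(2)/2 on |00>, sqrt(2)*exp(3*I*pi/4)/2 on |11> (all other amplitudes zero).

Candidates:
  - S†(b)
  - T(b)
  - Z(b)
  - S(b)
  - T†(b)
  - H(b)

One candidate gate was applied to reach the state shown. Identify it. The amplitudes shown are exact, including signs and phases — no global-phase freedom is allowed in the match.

The applied gate was S†(b).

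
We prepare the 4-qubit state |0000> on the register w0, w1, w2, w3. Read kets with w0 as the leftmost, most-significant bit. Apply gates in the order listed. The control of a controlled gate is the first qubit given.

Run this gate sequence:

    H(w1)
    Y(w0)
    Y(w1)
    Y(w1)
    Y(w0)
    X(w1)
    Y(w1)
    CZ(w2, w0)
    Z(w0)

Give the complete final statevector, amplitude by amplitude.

The resulting statevector has amplitude -sqrt(2)*I/2 on |0000>, sqrt(2)*I/2 on |0100>, and 0 on every other basis state.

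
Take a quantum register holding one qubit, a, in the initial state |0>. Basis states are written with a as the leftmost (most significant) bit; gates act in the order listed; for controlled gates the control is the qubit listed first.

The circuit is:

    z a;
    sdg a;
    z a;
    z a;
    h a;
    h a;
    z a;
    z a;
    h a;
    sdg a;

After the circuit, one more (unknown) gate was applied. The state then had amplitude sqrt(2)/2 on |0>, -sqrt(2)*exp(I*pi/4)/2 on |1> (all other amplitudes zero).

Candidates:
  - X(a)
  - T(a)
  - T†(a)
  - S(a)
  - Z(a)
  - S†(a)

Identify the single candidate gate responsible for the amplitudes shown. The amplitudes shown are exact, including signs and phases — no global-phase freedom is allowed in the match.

The unique candidate consistent with the amplitudes is T†(a). Key observation: gates 3-8 undo each other exactly, leaving only the rest of the circuit to track.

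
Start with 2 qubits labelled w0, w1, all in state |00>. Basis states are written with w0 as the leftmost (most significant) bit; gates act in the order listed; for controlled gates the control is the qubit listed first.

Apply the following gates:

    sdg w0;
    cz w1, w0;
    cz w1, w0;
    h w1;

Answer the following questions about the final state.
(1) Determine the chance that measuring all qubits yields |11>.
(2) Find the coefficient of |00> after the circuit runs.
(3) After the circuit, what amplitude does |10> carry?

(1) Outcome |11> occurs with probability 0. Key observation: gates 2-3 undo each other exactly, leaving only the rest of the circuit to track.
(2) The amplitude on |00> is sqrt(2)/2.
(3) The final state's coefficient on |10> equals 0.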